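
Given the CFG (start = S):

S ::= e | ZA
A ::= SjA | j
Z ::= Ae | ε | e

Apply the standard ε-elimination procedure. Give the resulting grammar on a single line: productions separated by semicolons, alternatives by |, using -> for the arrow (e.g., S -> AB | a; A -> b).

S -> A | e | ZA; A -> j | SjA; Z -> e | Ae

Nullable set: {Z}.
S -> ZA: Z nullable, giving A | ZA.
Drop Z -> ε.
Unchanged (no nullable symbols): S -> e; A -> SjA; A -> j; Z -> Ae; Z -> e.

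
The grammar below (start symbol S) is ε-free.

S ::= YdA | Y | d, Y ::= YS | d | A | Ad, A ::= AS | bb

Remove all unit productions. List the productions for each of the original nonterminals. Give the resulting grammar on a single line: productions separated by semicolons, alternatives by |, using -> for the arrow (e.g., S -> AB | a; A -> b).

S -> d | AS | Ad | YS | bb | YdA; A -> AS | bb; Y -> d | AS | Ad | YS | bb

Unit productions: S->Y, Y->A.
Unit pairs (A ⇒* B via units): (S,A), (S,Y), (Y,A).
S: inherits non-unit rules of {A, S, Y} → AS | Ad | YS | YdA | bb | d.
A: inherits non-unit rules of {A} → AS | bb.
Y: inherits non-unit rules of {A, Y} → AS | Ad | YS | bb | d.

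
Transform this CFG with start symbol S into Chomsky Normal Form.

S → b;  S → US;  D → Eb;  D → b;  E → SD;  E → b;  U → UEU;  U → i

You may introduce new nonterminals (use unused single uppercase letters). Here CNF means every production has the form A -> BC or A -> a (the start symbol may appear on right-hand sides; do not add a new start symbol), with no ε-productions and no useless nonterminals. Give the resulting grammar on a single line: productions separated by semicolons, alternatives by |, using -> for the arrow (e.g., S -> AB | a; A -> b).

S -> b | US; A -> b; B -> EU; D -> b | EA; E -> b | SD; U -> i | UB

No ε-productions.
No unit productions to eliminate.
TERM: introduce A -> b and substitute in every rule of length ≥2.
BIN: U -> UEU becomes U -> UB, B -> EU.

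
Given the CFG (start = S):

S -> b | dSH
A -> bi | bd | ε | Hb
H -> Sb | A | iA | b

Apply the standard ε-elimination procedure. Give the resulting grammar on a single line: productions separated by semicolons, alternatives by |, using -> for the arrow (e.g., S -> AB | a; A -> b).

Nullable set: {A, H}.
S -> dSH: H nullable, giving dS | dSH.
Drop A -> ε.
A -> Hb: H nullable, giving Hb | b.
H -> A: A nullable, giving A.
H -> iA: A nullable, giving i | iA.
Unchanged (no nullable symbols): S -> b; A -> bd; A -> bi; H -> Sb; H -> b.

S -> b | dS | dSH; A -> b | Hb | bd | bi; H -> A | b | i | Sb | iA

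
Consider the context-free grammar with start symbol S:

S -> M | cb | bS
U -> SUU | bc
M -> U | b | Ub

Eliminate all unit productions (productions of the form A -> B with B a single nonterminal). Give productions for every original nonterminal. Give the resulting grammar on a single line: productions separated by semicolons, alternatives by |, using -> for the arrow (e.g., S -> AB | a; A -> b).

S -> b | Ub | bS | bc | cb | SUU; M -> b | Ub | bc | SUU; U -> bc | SUU

Unit productions: M->U, S->M.
Unit pairs (A ⇒* B via units): (M,U), (S,M), (S,U).
S: inherits non-unit rules of {M, S, U} → SUU | Ub | b | bS | bc | cb.
M: inherits non-unit rules of {M, U} → SUU | Ub | b | bc.
U: inherits non-unit rules of {U} → SUU | bc.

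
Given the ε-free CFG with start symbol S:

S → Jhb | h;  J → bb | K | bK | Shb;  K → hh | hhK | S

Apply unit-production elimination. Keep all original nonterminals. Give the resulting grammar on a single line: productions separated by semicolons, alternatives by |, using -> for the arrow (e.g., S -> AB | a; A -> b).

Unit productions: J->K, K->S.
Unit pairs (A ⇒* B via units): (J,K), (J,S), (K,S).
S: inherits non-unit rules of {S} → Jhb | h.
J: inherits non-unit rules of {J, K, S} → Jhb | Shb | bK | bb | h | hh | hhK.
K: inherits non-unit rules of {K, S} → Jhb | h | hh | hhK.

S -> h | Jhb; J -> h | bK | bb | hh | Jhb | Shb | hhK; K -> h | hh | Jhb | hhK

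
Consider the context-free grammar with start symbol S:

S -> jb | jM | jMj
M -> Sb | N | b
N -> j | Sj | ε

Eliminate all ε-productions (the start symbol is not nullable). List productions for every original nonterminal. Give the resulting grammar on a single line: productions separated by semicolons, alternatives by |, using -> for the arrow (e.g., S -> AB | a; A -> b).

Nullable set: {M, N}.
S -> jM: M nullable, giving j | jM.
S -> jMj: M nullable, giving jMj | jj.
M -> N: N nullable, giving N.
Drop N -> ε.
Unchanged (no nullable symbols): S -> jb; M -> Sb; M -> b; N -> Sj; N -> j.

S -> j | jM | jb | jj | jMj; M -> N | b | Sb; N -> j | Sj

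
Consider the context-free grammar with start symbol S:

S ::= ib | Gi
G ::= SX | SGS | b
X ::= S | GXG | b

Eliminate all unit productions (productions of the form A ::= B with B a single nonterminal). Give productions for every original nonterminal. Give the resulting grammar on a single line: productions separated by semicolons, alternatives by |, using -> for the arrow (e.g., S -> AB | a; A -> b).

Unit productions: X->S.
Unit pairs (A ⇒* B via units): (X,S).
S: inherits non-unit rules of {S} → Gi | ib.
G: inherits non-unit rules of {G} → SGS | SX | b.
X: inherits non-unit rules of {S, X} → GXG | Gi | b | ib.

S -> Gi | ib; G -> b | SX | SGS; X -> b | Gi | ib | GXG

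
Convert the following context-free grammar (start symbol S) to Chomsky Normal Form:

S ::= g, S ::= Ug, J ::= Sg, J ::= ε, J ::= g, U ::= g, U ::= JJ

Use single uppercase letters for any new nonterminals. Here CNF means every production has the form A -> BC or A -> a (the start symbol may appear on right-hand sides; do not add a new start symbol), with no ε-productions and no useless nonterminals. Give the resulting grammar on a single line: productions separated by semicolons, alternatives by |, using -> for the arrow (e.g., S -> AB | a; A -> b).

S -> g | UA; A -> g; J -> g | SA; U -> g | JJ | SA

Nullable: {J, U}; after ε-elimination: S -> g | Ug; J -> g | Sg; U -> J | g | JJ.
After unit-elimination: S -> g | Ug; J -> g | Sg; U -> g | JJ | Sg.
TERM: introduce A -> g and substitute in every rule of length ≥2.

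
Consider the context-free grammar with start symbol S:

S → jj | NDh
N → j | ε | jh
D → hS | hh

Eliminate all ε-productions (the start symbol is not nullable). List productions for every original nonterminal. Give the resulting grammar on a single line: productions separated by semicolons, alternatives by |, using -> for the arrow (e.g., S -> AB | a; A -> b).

S -> Dh | jj | NDh; D -> hS | hh; N -> j | jh

Nullable set: {N}.
S -> NDh: N nullable, giving Dh | NDh.
Drop N -> ε.
Unchanged (no nullable symbols): S -> jj; D -> hS; D -> hh; N -> j; N -> jh.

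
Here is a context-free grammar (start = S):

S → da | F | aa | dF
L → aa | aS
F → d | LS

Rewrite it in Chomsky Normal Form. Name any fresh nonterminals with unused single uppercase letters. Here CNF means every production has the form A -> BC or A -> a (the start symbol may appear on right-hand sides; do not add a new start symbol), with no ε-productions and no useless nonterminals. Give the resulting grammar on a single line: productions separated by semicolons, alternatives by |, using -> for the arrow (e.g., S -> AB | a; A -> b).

S -> d | AA | BA | BF | LS; A -> a; B -> d; F -> d | LS; L -> AA | AS

No ε-productions.
After unit-elimination: S -> d | LS | aa | dF | da; F -> d | LS; L -> aS | aa.
TERM: introduce A -> a, B -> d and substitute in every rule of length ≥2.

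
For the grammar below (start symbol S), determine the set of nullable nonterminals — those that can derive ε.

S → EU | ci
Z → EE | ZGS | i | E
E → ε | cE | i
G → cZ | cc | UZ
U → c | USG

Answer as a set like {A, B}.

{E, Z}

Directly nullable (have an ε-rule): {E}.
Z is nullable via Z -> E (every symbol on the right is already known nullable).
Not nullable: G, S, U — each has a terminal in every rule's right-hand side or depends on a non-nullable symbol.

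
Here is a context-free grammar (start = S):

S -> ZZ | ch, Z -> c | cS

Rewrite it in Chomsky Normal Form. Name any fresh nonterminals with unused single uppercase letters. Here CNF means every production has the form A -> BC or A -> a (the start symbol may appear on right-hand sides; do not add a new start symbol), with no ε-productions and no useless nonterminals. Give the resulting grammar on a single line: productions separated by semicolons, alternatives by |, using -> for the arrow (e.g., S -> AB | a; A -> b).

No ε-productions.
No unit productions to eliminate.
TERM: introduce A -> c, B -> h and substitute in every rule of length ≥2.

S -> AB | ZZ; A -> c; B -> h; Z -> c | AS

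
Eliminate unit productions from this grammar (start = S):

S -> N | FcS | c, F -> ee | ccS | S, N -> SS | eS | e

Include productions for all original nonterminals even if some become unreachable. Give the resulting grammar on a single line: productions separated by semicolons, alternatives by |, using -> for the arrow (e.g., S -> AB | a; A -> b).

S -> c | e | SS | eS | FcS; F -> c | e | SS | eS | ee | FcS | ccS; N -> e | SS | eS

Unit productions: F->S, S->N.
Unit pairs (A ⇒* B via units): (F,N), (F,S), (S,N).
S: inherits non-unit rules of {N, S} → FcS | SS | c | e | eS.
F: inherits non-unit rules of {F, N, S} → FcS | SS | c | ccS | e | eS | ee.
N: inherits non-unit rules of {N} → SS | e | eS.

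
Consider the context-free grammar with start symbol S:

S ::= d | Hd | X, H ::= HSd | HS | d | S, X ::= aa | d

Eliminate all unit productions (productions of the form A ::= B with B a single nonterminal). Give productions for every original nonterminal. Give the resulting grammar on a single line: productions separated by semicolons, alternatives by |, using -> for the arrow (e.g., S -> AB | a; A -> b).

S -> d | Hd | aa; H -> d | HS | Hd | aa | HSd; X -> d | aa

Unit productions: H->S, S->X.
Unit pairs (A ⇒* B via units): (H,S), (H,X), (S,X).
S: inherits non-unit rules of {S, X} → Hd | aa | d.
H: inherits non-unit rules of {H, S, X} → HS | HSd | Hd | aa | d.
X: inherits non-unit rules of {X} → aa | d.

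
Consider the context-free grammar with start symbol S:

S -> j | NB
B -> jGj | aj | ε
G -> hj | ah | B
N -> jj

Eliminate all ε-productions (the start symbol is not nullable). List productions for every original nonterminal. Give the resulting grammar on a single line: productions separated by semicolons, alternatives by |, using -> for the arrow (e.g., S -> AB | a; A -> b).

Nullable set: {B, G}.
S -> NB: B nullable, giving N | NB.
Drop B -> ε.
B -> jGj: G nullable, giving jGj | jj.
G -> B: B nullable, giving B.
Unchanged (no nullable symbols): S -> j; B -> aj; G -> ah; G -> hj; N -> jj.

S -> N | j | NB; B -> aj | jj | jGj; G -> B | ah | hj; N -> jj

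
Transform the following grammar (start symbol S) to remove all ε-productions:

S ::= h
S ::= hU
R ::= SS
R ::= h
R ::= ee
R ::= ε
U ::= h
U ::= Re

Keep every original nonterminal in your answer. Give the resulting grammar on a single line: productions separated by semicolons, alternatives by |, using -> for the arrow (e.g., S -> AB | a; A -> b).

S -> h | hU; R -> h | SS | ee; U -> e | h | Re

Nullable set: {R}.
Drop R -> ε.
U -> Re: R nullable, giving Re | e.
Unchanged (no nullable symbols): S -> h; S -> hU; R -> SS; R -> ee; R -> h; U -> h.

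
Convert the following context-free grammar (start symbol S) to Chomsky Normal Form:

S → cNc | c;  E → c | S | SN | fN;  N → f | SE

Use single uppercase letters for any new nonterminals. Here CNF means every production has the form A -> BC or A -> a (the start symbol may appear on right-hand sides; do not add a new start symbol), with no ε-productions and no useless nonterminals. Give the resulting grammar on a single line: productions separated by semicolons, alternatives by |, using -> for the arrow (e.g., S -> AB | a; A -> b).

S -> c | AD; A -> c; B -> f; C -> NA; D -> NA; E -> c | AC | BN | SN; N -> f | SE

No ε-productions.
After unit-elimination: S -> c | cNc; E -> c | SN | fN | cNc; N -> f | SE.
TERM: introduce A -> c, B -> f and substitute in every rule of length ≥2.
BIN: E -> ANA becomes E -> AC, C -> NA; S -> ANA becomes S -> AD, D -> NA.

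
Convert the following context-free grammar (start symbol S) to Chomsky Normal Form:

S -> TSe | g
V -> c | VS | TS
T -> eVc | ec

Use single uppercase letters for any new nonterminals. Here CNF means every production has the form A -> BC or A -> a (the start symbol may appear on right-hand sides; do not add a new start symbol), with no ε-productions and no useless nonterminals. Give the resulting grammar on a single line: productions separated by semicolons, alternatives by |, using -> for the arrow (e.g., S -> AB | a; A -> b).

No ε-productions.
No unit productions to eliminate.
TERM: introduce B -> c, A -> e and substitute in every rule of length ≥2.
BIN: S -> TSA becomes S -> TC, C -> SA; T -> AVB becomes T -> AD, D -> VB.

S -> g | TC; A -> e; B -> c; C -> SA; D -> VB; T -> AB | AD; V -> c | TS | VS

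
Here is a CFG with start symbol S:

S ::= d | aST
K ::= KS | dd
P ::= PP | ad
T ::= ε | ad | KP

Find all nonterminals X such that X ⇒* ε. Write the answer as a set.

{T}

Directly nullable (have an ε-rule): {T}.
Not nullable: K, P, S — each has a terminal in every rule's right-hand side or depends on a non-nullable symbol.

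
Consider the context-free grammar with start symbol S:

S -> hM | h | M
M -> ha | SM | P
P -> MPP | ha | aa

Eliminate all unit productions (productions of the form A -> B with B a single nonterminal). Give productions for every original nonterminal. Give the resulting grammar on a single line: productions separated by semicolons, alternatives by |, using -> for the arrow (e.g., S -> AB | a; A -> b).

Unit productions: M->P, S->M.
Unit pairs (A ⇒* B via units): (M,P), (S,M), (S,P).
S: inherits non-unit rules of {M, P, S} → MPP | SM | aa | h | hM | ha.
M: inherits non-unit rules of {M, P} → MPP | SM | aa | ha.
P: inherits non-unit rules of {P} → MPP | aa | ha.

S -> h | SM | aa | hM | ha | MPP; M -> SM | aa | ha | MPP; P -> aa | ha | MPP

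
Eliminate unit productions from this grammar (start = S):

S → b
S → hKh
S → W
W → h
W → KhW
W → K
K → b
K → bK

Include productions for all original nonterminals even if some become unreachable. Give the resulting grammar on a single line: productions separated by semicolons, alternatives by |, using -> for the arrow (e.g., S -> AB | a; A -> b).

S -> b | h | bK | KhW | hKh; K -> b | bK; W -> b | h | bK | KhW

Unit productions: S->W, W->K.
Unit pairs (A ⇒* B via units): (S,K), (S,W), (W,K).
S: inherits non-unit rules of {K, S, W} → KhW | b | bK | h | hKh.
K: inherits non-unit rules of {K} → b | bK.
W: inherits non-unit rules of {K, W} → KhW | b | bK | h.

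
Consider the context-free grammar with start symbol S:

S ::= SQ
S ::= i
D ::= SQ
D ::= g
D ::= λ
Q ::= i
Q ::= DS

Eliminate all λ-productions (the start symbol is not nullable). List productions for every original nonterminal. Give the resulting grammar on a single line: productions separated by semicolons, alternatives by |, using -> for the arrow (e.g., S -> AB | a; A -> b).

S -> i | SQ; D -> g | SQ; Q -> S | i | DS

Nullable set: {D}.
Drop D -> λ.
Q -> DS: D nullable, giving DS | S.
Unchanged (no nullable symbols): S -> SQ; S -> i; D -> SQ; D -> g; Q -> i.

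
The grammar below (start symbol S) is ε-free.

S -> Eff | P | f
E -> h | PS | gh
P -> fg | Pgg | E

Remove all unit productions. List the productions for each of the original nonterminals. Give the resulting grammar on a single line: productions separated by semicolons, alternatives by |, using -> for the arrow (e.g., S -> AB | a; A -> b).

Unit productions: P->E, S->P.
Unit pairs (A ⇒* B via units): (P,E), (S,E), (S,P).
S: inherits non-unit rules of {E, P, S} → Eff | PS | Pgg | f | fg | gh | h.
E: inherits non-unit rules of {E} → PS | gh | h.
P: inherits non-unit rules of {E, P} → PS | Pgg | fg | gh | h.

S -> f | h | PS | fg | gh | Eff | Pgg; E -> h | PS | gh; P -> h | PS | fg | gh | Pgg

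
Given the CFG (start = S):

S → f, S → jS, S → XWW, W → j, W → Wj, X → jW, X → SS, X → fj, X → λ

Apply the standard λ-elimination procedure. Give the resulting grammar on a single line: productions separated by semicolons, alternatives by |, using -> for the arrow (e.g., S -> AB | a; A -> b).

S -> f | WW | jS | XWW; W -> j | Wj; X -> SS | fj | jW

Nullable set: {X}.
S -> XWW: X nullable, giving WW | XWW.
Drop X -> λ.
Unchanged (no nullable symbols): S -> f; S -> jS; W -> Wj; W -> j; X -> SS; X -> fj; X -> jW.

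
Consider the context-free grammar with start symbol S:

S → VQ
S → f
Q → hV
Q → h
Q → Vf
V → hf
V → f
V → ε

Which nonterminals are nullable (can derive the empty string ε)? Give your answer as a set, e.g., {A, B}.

{V}

Directly nullable (have an ε-rule): {V}.
Not nullable: Q, S — each has a terminal in every rule's right-hand side or depends on a non-nullable symbol.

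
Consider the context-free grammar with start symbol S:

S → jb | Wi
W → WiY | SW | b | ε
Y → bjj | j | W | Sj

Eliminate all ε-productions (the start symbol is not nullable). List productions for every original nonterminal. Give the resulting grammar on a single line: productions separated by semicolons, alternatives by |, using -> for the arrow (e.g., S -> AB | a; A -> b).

S -> i | Wi | jb; W -> S | b | i | SW | Wi | iY | WiY; Y -> W | j | Sj | bjj

Nullable set: {W, Y}.
S -> Wi: W nullable, giving Wi | i.
Drop W -> ε.
W -> SW: W nullable, giving S | SW.
W -> WiY: W, Y nullable, giving Wi | WiY | i | iY.
Y -> W: W nullable, giving W.
Unchanged (no nullable symbols): S -> jb; W -> b; Y -> Sj; Y -> bjj; Y -> j.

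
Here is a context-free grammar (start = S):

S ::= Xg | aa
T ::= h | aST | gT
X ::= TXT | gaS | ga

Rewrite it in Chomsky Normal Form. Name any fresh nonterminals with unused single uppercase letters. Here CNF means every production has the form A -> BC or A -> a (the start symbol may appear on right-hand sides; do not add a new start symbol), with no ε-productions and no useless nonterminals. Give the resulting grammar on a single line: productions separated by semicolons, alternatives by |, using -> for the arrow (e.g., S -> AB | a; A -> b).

No ε-productions.
No unit productions to eliminate.
TERM: introduce B -> a, A -> g and substitute in every rule of length ≥2.
BIN: T -> BST becomes T -> BC, C -> ST; X -> ABS becomes X -> AD, D -> BS; X -> TXT becomes X -> TE, E -> XT.

S -> BB | XA; A -> g; B -> a; C -> ST; D -> BS; E -> XT; T -> h | AT | BC; X -> AB | AD | TE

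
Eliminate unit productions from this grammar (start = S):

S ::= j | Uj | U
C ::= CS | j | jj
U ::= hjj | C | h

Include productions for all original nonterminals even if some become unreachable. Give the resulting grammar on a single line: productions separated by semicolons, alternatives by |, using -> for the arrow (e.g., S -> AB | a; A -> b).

Unit productions: S->U, U->C.
Unit pairs (A ⇒* B via units): (S,C), (S,U), (U,C).
S: inherits non-unit rules of {C, S, U} → CS | Uj | h | hjj | j | jj.
C: inherits non-unit rules of {C} → CS | j | jj.
U: inherits non-unit rules of {C, U} → CS | h | hjj | j | jj.

S -> h | j | CS | Uj | jj | hjj; C -> j | CS | jj; U -> h | j | CS | jj | hjj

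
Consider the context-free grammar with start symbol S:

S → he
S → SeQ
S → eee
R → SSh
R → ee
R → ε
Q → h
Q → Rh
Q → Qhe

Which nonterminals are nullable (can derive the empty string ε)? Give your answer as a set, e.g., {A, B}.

{R}

Directly nullable (have an ε-rule): {R}.
Not nullable: Q, S — each has a terminal in every rule's right-hand side or depends on a non-nullable symbol.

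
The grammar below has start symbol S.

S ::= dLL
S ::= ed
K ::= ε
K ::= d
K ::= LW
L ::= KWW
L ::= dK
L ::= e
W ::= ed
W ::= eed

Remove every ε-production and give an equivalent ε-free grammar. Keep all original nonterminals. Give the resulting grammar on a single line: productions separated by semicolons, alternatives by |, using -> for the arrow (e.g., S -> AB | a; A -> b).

S -> ed | dLL; K -> d | LW; L -> d | e | WW | dK | KWW; W -> ed | eed

Nullable set: {K}.
Drop K -> ε.
L -> KWW: K nullable, giving KWW | WW.
L -> dK: K nullable, giving d | dK.
Unchanged (no nullable symbols): S -> dLL; S -> ed; K -> LW; K -> d; L -> e; W -> ed; W -> eed.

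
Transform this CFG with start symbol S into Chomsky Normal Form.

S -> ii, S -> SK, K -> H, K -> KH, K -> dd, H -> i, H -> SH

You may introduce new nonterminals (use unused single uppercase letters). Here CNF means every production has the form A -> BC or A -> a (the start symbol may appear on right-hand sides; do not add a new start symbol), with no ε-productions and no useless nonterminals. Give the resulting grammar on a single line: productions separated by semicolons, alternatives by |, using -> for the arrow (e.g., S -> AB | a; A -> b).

No ε-productions.
After unit-elimination: S -> SK | ii; H -> i | SH; K -> i | KH | SH | dd.
TERM: introduce A -> d, B -> i and substitute in every rule of length ≥2.

S -> BB | SK; A -> d; B -> i; H -> i | SH; K -> i | AA | KH | SH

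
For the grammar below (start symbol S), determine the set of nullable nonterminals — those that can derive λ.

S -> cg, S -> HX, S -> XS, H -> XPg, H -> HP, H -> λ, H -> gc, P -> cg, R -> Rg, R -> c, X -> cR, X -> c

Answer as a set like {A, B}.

Directly nullable (have an ε-rule): {H}.
Not nullable: P, R, S, X — each has a terminal in every rule's right-hand side or depends on a non-nullable symbol.

{H}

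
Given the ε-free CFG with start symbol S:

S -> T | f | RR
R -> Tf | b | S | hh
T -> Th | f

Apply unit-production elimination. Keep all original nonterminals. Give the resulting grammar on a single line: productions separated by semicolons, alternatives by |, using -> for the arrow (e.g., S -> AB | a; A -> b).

S -> f | RR | Th; R -> b | f | RR | Tf | Th | hh; T -> f | Th

Unit productions: R->S, S->T.
Unit pairs (A ⇒* B via units): (R,S), (R,T), (S,T).
S: inherits non-unit rules of {S, T} → RR | Th | f.
R: inherits non-unit rules of {R, S, T} → RR | Tf | Th | b | f | hh.
T: inherits non-unit rules of {T} → Th | f.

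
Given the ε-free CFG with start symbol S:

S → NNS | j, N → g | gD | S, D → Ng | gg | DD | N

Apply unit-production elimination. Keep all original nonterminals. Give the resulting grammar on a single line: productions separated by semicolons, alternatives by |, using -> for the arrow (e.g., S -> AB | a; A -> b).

S -> j | NNS; D -> g | j | DD | Ng | gD | gg | NNS; N -> g | j | gD | NNS

Unit productions: D->N, N->S.
Unit pairs (A ⇒* B via units): (D,N), (D,S), (N,S).
S: inherits non-unit rules of {S} → NNS | j.
D: inherits non-unit rules of {D, N, S} → DD | NNS | Ng | g | gD | gg | j.
N: inherits non-unit rules of {N, S} → NNS | g | gD | j.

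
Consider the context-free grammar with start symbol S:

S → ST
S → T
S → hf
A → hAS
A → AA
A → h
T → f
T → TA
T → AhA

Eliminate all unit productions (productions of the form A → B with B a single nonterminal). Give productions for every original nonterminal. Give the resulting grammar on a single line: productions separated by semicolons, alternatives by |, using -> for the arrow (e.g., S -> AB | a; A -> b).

Unit productions: S->T.
Unit pairs (A ⇒* B via units): (S,T).
S: inherits non-unit rules of {S, T} → AhA | ST | TA | f | hf.
A: inherits non-unit rules of {A} → AA | h | hAS.
T: inherits non-unit rules of {T} → AhA | TA | f.

S -> f | ST | TA | hf | AhA; A -> h | AA | hAS; T -> f | TA | AhA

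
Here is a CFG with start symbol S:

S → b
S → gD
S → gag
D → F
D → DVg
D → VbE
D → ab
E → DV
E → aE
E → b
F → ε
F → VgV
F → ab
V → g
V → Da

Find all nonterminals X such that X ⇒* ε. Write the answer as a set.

Directly nullable (have an ε-rule): {F}.
D is nullable via D -> F (every symbol on the right is already known nullable).
Not nullable: E, S, V — each has a terminal in every rule's right-hand side or depends on a non-nullable symbol.

{D, F}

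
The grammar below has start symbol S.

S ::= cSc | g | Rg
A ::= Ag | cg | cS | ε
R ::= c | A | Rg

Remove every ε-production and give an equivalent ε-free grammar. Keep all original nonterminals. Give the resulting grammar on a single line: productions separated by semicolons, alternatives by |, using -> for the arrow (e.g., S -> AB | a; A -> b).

Nullable set: {A, R}.
S -> Rg: R nullable, giving Rg | g.
Drop A -> ε.
A -> Ag: A nullable, giving Ag | g.
R -> A: A nullable, giving A.
R -> Rg: R nullable, giving Rg | g.
Unchanged (no nullable symbols): S -> cSc; S -> g; A -> cS; A -> cg; R -> c.

S -> g | Rg | cSc; A -> g | Ag | cS | cg; R -> A | c | g | Rg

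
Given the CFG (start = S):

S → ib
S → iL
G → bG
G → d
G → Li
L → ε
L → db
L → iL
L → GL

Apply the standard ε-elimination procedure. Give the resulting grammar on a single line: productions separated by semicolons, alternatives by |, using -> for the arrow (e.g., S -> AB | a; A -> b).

Nullable set: {L}.
S -> iL: L nullable, giving i | iL.
G -> Li: L nullable, giving Li | i.
Drop L -> ε.
L -> GL: L nullable, giving G | GL.
L -> iL: L nullable, giving i | iL.
Unchanged (no nullable symbols): S -> ib; G -> bG; G -> d; L -> db.

S -> i | iL | ib; G -> d | i | Li | bG; L -> G | i | GL | db | iL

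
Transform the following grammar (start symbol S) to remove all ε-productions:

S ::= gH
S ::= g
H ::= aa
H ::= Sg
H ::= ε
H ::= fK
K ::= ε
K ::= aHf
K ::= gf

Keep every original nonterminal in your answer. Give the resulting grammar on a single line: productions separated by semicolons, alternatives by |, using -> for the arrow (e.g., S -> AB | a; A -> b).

S -> g | gH; H -> f | Sg | aa | fK; K -> af | gf | aHf

Nullable set: {H, K}.
S -> gH: H nullable, giving g | gH.
Drop H -> ε.
H -> fK: K nullable, giving f | fK.
Drop K -> ε.
K -> aHf: H nullable, giving aHf | af.
Unchanged (no nullable symbols): S -> g; H -> Sg; H -> aa; K -> gf.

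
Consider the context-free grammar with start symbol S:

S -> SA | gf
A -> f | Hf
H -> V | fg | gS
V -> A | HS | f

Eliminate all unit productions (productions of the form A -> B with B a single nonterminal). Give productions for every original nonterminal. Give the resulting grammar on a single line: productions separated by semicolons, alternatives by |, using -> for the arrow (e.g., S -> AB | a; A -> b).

Unit productions: H->V, V->A.
Unit pairs (A ⇒* B via units): (H,A), (H,V), (V,A).
S: inherits non-unit rules of {S} → SA | gf.
A: inherits non-unit rules of {A} → Hf | f.
H: inherits non-unit rules of {A, H, V} → HS | Hf | f | fg | gS.
V: inherits non-unit rules of {A, V} → HS | Hf | f.

S -> SA | gf; A -> f | Hf; H -> f | HS | Hf | fg | gS; V -> f | HS | Hf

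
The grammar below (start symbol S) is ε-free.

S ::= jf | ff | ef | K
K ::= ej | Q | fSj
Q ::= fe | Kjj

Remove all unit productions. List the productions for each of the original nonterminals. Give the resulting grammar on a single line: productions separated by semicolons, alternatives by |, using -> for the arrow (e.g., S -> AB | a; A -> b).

S -> ef | ej | fe | ff | jf | Kjj | fSj; K -> ej | fe | Kjj | fSj; Q -> fe | Kjj

Unit productions: K->Q, S->K.
Unit pairs (A ⇒* B via units): (K,Q), (S,K), (S,Q).
S: inherits non-unit rules of {K, Q, S} → Kjj | ef | ej | fSj | fe | ff | jf.
K: inherits non-unit rules of {K, Q} → Kjj | ej | fSj | fe.
Q: inherits non-unit rules of {Q} → Kjj | fe.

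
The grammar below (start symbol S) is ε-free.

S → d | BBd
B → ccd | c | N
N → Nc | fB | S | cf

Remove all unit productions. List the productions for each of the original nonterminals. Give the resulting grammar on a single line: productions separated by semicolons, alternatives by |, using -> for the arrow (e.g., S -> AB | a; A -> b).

Unit productions: B->N, N->S.
Unit pairs (A ⇒* B via units): (B,N), (B,S), (N,S).
S: inherits non-unit rules of {S} → BBd | d.
B: inherits non-unit rules of {B, N, S} → BBd | Nc | c | ccd | cf | d | fB.
N: inherits non-unit rules of {N, S} → BBd | Nc | cf | d | fB.

S -> d | BBd; B -> c | d | Nc | cf | fB | BBd | ccd; N -> d | Nc | cf | fB | BBd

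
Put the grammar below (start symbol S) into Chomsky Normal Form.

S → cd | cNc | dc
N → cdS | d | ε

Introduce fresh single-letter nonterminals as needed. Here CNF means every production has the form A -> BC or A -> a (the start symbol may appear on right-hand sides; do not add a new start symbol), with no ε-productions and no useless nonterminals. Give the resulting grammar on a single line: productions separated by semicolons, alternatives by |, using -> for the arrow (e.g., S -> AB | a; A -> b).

Nullable: {N}; after ε-elimination: S -> cc | cd | dc | cNc; N -> d | cdS.
No unit productions to eliminate.
TERM: introduce A -> c, B -> d and substitute in every rule of length ≥2.
BIN: N -> ABS becomes N -> AC, C -> BS; S -> ANA becomes S -> AD, D -> NA.

S -> AA | AB | AD | BA; A -> c; B -> d; C -> BS; D -> NA; N -> d | AC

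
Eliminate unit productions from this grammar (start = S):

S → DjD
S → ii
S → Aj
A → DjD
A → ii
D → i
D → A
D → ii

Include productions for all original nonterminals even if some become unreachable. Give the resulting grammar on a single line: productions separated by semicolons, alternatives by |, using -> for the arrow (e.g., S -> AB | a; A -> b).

S -> Aj | ii | DjD; A -> ii | DjD; D -> i | ii | DjD

Unit productions: D->A.
Unit pairs (A ⇒* B via units): (D,A).
S: inherits non-unit rules of {S} → Aj | DjD | ii.
A: inherits non-unit rules of {A} → DjD | ii.
D: inherits non-unit rules of {A, D} → DjD | i | ii.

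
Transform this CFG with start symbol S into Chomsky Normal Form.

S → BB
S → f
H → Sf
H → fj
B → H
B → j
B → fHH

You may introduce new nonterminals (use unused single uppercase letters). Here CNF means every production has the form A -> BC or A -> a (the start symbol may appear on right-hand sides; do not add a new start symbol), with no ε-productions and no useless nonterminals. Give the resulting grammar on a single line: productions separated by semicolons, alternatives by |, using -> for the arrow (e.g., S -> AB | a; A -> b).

No ε-productions.
After unit-elimination: S -> f | BB; B -> j | Sf | fj | fHH; H -> Sf | fj.
TERM: introduce A -> f, C -> j and substitute in every rule of length ≥2.
BIN: B -> AHH becomes B -> AD, D -> HH.

S -> f | BB; A -> f; B -> j | AC | AD | SA; C -> j; D -> HH; H -> AC | SA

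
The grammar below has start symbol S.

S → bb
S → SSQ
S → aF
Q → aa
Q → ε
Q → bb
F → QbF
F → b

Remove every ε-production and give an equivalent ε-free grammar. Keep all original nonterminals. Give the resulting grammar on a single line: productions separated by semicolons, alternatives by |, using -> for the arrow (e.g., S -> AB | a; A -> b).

Nullable set: {Q}.
S -> SSQ: Q nullable, giving SS | SSQ.
F -> QbF: Q nullable, giving QbF | bF.
Drop Q -> ε.
Unchanged (no nullable symbols): S -> aF; S -> bb; F -> b; Q -> aa; Q -> bb.

S -> SS | aF | bb | SSQ; F -> b | bF | QbF; Q -> aa | bb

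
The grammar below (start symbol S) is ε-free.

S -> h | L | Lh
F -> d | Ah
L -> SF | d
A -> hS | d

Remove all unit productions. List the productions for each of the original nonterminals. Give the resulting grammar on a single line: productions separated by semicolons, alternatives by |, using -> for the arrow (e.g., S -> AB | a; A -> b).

S -> d | h | Lh | SF; A -> d | hS; F -> d | Ah; L -> d | SF

Unit productions: S->L.
Unit pairs (A ⇒* B via units): (S,L).
S: inherits non-unit rules of {L, S} → Lh | SF | d | h.
A: inherits non-unit rules of {A} → d | hS.
F: inherits non-unit rules of {F} → Ah | d.
L: inherits non-unit rules of {L} → SF | d.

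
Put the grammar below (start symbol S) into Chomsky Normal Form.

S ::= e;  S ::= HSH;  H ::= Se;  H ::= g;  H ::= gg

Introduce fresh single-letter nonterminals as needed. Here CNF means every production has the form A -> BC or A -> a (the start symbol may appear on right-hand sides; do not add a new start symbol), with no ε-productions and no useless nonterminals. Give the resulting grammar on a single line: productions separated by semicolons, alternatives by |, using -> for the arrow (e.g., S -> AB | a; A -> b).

S -> e | HC; A -> e; B -> g; C -> SH; H -> g | BB | SA

No ε-productions.
No unit productions to eliminate.
TERM: introduce A -> e, B -> g and substitute in every rule of length ≥2.
BIN: S -> HSH becomes S -> HC, C -> SH.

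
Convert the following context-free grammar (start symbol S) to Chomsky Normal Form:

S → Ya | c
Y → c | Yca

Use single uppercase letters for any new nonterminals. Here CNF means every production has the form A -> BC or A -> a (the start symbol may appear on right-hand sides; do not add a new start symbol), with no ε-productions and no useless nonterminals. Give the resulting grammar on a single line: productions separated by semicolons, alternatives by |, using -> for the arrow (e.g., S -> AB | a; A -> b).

S -> c | YA; A -> a; B -> c; C -> BA; Y -> c | YC

No ε-productions.
No unit productions to eliminate.
TERM: introduce A -> a, B -> c and substitute in every rule of length ≥2.
BIN: Y -> YBA becomes Y -> YC, C -> BA.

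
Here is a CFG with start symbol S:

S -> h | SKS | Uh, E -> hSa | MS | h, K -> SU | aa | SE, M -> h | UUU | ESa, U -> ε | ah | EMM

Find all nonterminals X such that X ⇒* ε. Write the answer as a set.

{M, U}

Directly nullable (have an ε-rule): {U}.
M is nullable via M -> UUU (every symbol on the right is already known nullable).
Not nullable: E, K, S — each has a terminal in every rule's right-hand side or depends on a non-nullable symbol.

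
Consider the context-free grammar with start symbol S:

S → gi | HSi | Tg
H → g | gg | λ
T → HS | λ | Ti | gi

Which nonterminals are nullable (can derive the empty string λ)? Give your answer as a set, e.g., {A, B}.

{H, T}

Directly nullable (have an ε-rule): {H, T}.
Not nullable: S — each has a terminal in every rule's right-hand side or depends on a non-nullable symbol.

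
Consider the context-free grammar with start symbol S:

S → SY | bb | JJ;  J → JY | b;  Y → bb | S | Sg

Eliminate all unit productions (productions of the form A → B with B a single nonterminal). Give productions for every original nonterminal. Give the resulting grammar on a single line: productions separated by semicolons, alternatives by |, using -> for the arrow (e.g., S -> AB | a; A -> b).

S -> JJ | SY | bb; J -> b | JY; Y -> JJ | SY | Sg | bb

Unit productions: Y->S.
Unit pairs (A ⇒* B via units): (Y,S).
S: inherits non-unit rules of {S} → JJ | SY | bb.
J: inherits non-unit rules of {J} → JY | b.
Y: inherits non-unit rules of {S, Y} → JJ | SY | Sg | bb.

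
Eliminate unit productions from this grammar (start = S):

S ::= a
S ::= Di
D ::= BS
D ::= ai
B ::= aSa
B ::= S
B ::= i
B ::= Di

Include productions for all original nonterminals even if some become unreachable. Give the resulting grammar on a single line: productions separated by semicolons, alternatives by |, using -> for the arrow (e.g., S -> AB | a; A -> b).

Unit productions: B->S.
Unit pairs (A ⇒* B via units): (B,S).
S: inherits non-unit rules of {S} → Di | a.
B: inherits non-unit rules of {B, S} → Di | a | aSa | i.
D: inherits non-unit rules of {D} → BS | ai.

S -> a | Di; B -> a | i | Di | aSa; D -> BS | ai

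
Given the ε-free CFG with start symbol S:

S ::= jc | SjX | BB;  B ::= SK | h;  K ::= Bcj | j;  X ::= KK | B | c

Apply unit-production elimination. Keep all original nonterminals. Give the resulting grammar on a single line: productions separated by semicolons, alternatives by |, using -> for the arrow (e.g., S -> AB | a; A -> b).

Unit productions: X->B.
Unit pairs (A ⇒* B via units): (X,B).
S: inherits non-unit rules of {S} → BB | SjX | jc.
B: inherits non-unit rules of {B} → SK | h.
K: inherits non-unit rules of {K} → Bcj | j.
X: inherits non-unit rules of {B, X} → KK | SK | c | h.

S -> BB | jc | SjX; B -> h | SK; K -> j | Bcj; X -> c | h | KK | SK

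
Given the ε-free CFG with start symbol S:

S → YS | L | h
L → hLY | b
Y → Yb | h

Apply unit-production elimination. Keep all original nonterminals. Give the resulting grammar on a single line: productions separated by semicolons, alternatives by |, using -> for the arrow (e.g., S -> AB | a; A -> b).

S -> b | h | YS | hLY; L -> b | hLY; Y -> h | Yb

Unit productions: S->L.
Unit pairs (A ⇒* B via units): (S,L).
S: inherits non-unit rules of {L, S} → YS | b | h | hLY.
L: inherits non-unit rules of {L} → b | hLY.
Y: inherits non-unit rules of {Y} → Yb | h.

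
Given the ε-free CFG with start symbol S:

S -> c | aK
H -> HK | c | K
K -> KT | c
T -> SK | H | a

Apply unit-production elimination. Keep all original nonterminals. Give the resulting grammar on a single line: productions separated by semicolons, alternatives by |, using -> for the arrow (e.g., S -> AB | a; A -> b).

Unit productions: H->K, T->H.
Unit pairs (A ⇒* B via units): (H,K), (T,H), (T,K).
S: inherits non-unit rules of {S} → aK | c.
H: inherits non-unit rules of {H, K} → HK | KT | c.
K: inherits non-unit rules of {K} → KT | c.
T: inherits non-unit rules of {H, K, T} → HK | KT | SK | a | c.

S -> c | aK; H -> c | HK | KT; K -> c | KT; T -> a | c | HK | KT | SK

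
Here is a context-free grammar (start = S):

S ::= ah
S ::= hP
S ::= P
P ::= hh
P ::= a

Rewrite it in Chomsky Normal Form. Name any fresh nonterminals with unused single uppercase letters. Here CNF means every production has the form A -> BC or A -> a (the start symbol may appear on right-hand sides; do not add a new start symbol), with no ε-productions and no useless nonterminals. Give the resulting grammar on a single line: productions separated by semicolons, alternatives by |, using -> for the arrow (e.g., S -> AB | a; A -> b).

S -> a | AA | AP | BA; A -> h; B -> a; P -> a | AA

No ε-productions.
After unit-elimination: S -> a | ah | hP | hh; P -> a | hh.
TERM: introduce B -> a, A -> h and substitute in every rule of length ≥2.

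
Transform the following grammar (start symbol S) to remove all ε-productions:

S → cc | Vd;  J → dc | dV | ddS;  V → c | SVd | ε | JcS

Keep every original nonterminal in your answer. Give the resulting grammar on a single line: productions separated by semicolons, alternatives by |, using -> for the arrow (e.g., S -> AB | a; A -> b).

Nullable set: {V}.
S -> Vd: V nullable, giving Vd | d.
J -> dV: V nullable, giving d | dV.
Drop V -> ε.
V -> SVd: V nullable, giving SVd | Sd.
Unchanged (no nullable symbols): S -> cc; J -> dc; J -> ddS; V -> JcS; V -> c.

S -> d | Vd | cc; J -> d | dV | dc | ddS; V -> c | Sd | JcS | SVd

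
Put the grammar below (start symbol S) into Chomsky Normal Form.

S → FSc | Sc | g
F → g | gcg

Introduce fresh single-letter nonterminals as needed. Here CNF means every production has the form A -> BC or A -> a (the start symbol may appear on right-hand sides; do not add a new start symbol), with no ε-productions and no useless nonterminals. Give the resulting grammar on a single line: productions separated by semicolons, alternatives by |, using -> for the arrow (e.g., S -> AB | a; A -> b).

No ε-productions.
No unit productions to eliminate.
TERM: introduce B -> c, A -> g and substitute in every rule of length ≥2.
BIN: F -> ABA becomes F -> AC, C -> BA; S -> FSB becomes S -> FD, D -> SB.

S -> g | FD | SB; A -> g; B -> c; C -> BA; D -> SB; F -> g | AC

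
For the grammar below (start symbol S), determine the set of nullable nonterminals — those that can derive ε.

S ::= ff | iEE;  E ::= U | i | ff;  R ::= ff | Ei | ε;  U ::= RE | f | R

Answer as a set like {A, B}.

Directly nullable (have an ε-rule): {R}.
U is nullable via U -> R (every symbol on the right is already known nullable).
E is nullable via E -> U (every symbol on the right is already known nullable).
Not nullable: S — each has a terminal in every rule's right-hand side or depends on a non-nullable symbol.

{E, R, U}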